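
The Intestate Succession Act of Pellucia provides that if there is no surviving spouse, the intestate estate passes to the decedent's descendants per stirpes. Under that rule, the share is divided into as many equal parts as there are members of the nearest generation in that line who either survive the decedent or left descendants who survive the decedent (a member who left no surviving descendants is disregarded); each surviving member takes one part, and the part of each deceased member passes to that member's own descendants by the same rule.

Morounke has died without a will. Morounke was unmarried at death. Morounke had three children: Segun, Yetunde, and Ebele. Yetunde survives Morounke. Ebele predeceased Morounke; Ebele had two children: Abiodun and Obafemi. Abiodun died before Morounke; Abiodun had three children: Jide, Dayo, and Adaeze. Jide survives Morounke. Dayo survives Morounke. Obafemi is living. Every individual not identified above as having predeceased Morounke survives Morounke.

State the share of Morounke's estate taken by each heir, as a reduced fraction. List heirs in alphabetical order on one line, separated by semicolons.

There is no surviving spouse, so the entire estate passes to Morounke's descendants per stirpes.
The estate is divided into 3 equal shares of 1/3 among Segun, Yetunde, Ebele.
Segun is living and takes 1/3.
Yetunde is living and takes 1/3.
Ebele predeceased; the 1/3 allotted to Ebele's branch passes to Ebele's issue by representation.
The 1/3 is divided into 2 equal shares of 1/6 among Abiodun, Obafemi.
Abiodun predeceased; the 1/6 allotted to Abiodun's branch passes to Abiodun's issue by representation.
The 1/6 is divided into 3 equal shares of 1/18 among Jide, Dayo, Adaeze.
Jide is living and takes 1/18.
Dayo is living and takes 1/18.
Adaeze is living and takes 1/18.
Obafemi is living and takes 1/6.

Adaeze 1/18; Dayo 1/18; Jide 1/18; Obafemi 1/6; Segun 1/3; Yetunde 1/3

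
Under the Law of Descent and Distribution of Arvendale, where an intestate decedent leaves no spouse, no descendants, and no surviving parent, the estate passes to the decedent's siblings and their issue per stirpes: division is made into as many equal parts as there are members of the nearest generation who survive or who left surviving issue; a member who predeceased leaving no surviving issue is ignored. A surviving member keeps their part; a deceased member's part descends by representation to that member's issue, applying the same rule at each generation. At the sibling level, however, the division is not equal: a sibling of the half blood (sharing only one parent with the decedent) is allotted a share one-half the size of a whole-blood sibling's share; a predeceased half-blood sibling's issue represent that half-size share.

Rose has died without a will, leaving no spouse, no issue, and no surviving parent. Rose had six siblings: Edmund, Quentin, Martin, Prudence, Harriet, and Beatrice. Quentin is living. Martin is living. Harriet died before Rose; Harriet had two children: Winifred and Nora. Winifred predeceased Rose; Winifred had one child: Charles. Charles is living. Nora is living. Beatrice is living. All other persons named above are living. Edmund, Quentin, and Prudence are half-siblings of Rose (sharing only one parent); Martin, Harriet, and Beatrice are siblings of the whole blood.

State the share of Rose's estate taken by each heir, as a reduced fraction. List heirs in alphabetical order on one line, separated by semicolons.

Beatrice 2/9; Charles 1/9; Edmund 1/9; Martin 2/9; Nora 1/9; Prudence 1/9; Quentin 1/9

No spouse, descendants, or parent survives, so the estate passes to Rose's siblings per stirpes.
Half-blood siblings count for one-half the weight of whole-blood siblings at the initial division.
Dividing 1 in proportion to weights (total weight 9/2): Edmund (weight 1/2) → 1/9; Quentin (weight 1/2) → 1/9; Martin (weight 1) → 2/9; Prudence (weight 1/2) → 1/9; Harriet (weight 1) → 2/9; Beatrice (weight 1) → 2/9.
Edmund is living and takes 1/9.
Quentin is living and takes 1/9.
Martin is living and takes 2/9.
Prudence is living and takes 1/9.
Harriet predeceased; the 2/9 allotted to Harriet's branch passes to Harriet's issue by representation.
The 2/9 is divided into 2 equal shares of 1/9 among Winifred, Nora.
Winifred predeceased; the 1/9 allotted to Winifred's branch passes to Winifred's issue by representation.
Charles is the sole taker at this level and receives the full 1/9.
Nora is living and takes 1/9.
Beatrice is living and takes 2/9.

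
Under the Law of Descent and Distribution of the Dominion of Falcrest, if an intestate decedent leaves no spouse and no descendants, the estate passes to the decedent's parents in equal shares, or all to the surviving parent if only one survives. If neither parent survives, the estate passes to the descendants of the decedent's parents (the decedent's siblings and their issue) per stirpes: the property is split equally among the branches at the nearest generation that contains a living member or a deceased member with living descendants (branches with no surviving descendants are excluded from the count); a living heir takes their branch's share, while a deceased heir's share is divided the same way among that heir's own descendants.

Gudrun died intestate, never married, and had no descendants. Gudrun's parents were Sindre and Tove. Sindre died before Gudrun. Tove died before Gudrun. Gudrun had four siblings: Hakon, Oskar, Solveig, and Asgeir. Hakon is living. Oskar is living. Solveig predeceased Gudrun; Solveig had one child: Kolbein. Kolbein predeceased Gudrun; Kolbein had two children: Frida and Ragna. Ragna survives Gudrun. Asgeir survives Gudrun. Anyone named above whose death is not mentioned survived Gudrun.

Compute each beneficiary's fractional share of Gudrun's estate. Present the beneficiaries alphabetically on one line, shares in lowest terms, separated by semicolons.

Asgeir 1/4; Frida 1/8; Hakon 1/4; Oskar 1/4; Ragna 1/8

Neither parent survives and there are no descendants, so the estate passes to Gudrun's siblings and their issue per stirpes.
The estate is divided into 4 equal shares of 1/4 among Hakon, Oskar, Solveig, Asgeir.
Hakon is living and takes 1/4.
Oskar is living and takes 1/4.
Solveig predeceased; the 1/4 allotted to Solveig's branch passes to Solveig's issue by representation.
Kolbein's line is the sole branch at this level, so the full 1/4 passes to Kolbein's issue by representation.
The 1/4 is divided into 2 equal shares of 1/8 among Frida, Ragna.
Frida is living and takes 1/8.
Ragna is living and takes 1/8.
Asgeir is living and takes 1/4.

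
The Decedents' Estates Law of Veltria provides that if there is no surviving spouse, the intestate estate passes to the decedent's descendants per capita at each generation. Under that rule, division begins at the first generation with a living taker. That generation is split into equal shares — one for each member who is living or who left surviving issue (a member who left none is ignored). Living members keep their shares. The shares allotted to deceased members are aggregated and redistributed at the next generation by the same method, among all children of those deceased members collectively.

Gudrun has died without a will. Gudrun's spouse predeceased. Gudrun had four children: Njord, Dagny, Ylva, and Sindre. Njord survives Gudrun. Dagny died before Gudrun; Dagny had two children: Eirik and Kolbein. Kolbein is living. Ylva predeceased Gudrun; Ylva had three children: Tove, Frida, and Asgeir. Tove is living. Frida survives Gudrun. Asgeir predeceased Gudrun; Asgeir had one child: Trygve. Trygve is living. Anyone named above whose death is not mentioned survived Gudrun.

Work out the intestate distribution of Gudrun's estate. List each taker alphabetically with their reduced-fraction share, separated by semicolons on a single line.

Eirik 1/10; Frida 1/10; Kolbein 1/10; Njord 1/4; Sindre 1/4; Tove 1/10; Trygve 1/10

There is no surviving spouse, so the entire estate passes to Gudrun's descendants per capita at each generation.
At generation 1 (Njord, Dagny, Ylva, Sindre) there are 4 shares of (1)/4 = 1/4 each.
Living: Njord and Sindre — each takes 1/4.
Deceased: Dagny and Ylva. Their combined 1/2 is pooled and carried to generation 2.
At generation 2 (Eirik, Kolbein, Tove, Frida, Asgeir) there are 5 shares of (1/2)/5 = 1/10 each.
Living: Eirik, Kolbein, Tove, and Frida — each takes 1/10.
Deceased: Asgeir. That 1/10 share is carried to generation 3.
At generation 3 (Trygve) there are 1 shares of (1/10)/1 = 1/10 each.
Living: Trygve — each takes 1/10.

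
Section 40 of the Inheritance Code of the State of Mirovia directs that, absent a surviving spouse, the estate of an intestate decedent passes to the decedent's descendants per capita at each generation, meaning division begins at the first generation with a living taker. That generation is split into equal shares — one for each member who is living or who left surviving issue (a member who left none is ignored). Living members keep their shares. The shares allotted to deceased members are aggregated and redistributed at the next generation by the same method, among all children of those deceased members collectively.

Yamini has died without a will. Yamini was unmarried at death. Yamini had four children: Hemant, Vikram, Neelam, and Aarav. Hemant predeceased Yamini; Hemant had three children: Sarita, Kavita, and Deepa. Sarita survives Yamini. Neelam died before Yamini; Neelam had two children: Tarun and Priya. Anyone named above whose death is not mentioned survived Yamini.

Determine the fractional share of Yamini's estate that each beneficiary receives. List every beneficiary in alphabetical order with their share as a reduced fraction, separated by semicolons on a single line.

There is no surviving spouse, so the entire estate passes to Yamini's descendants per capita at each generation.
At generation 1 (Hemant, Vikram, Neelam, Aarav) there are 4 shares of (1)/4 = 1/4 each.
Living: Vikram and Aarav — each takes 1/4.
Deceased: Hemant and Neelam. Their combined 1/2 is pooled and carried to generation 2.
At generation 2 (Sarita, Kavita, Deepa, Tarun, Priya) there are 5 shares of (1/2)/5 = 1/10 each.
Living: Sarita, Kavita, Deepa, Tarun, and Priya — each takes 1/10.

Aarav 1/4; Deepa 1/10; Kavita 1/10; Priya 1/10; Sarita 1/10; Tarun 1/10; Vikram 1/4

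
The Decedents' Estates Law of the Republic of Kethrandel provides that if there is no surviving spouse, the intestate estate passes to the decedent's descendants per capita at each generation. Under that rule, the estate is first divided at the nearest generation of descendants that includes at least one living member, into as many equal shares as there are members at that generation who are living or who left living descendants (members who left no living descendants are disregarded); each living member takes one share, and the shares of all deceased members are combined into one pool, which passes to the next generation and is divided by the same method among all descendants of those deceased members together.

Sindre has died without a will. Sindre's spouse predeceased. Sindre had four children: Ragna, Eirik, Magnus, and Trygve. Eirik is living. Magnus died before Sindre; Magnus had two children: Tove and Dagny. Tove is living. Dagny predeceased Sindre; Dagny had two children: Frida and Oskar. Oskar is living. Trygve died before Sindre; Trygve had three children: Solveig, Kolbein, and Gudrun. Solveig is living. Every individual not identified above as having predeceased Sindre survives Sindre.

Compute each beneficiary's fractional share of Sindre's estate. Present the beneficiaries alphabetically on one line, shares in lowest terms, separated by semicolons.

There is no surviving spouse, so the entire estate passes to Sindre's descendants per capita at each generation.
At generation 1 (Ragna, Eirik, Magnus, Trygve) there are 4 shares of (1)/4 = 1/4 each.
Living: Ragna and Eirik — each takes 1/4.
Deceased: Magnus and Trygve. Their combined 1/2 is pooled and carried to generation 2.
At generation 2 (Tove, Dagny, Solveig, Kolbein, Gudrun) there are 5 shares of (1/2)/5 = 1/10 each.
Living: Tove, Solveig, Kolbein, and Gudrun — each takes 1/10.
Deceased: Dagny. That 1/10 share is carried to generation 3.
At generation 3 (Frida, Oskar) there are 2 shares of (1/10)/2 = 1/20 each.
Living: Frida and Oskar — each takes 1/20.

Eirik 1/4; Frida 1/20; Gudrun 1/10; Kolbein 1/10; Oskar 1/20; Ragna 1/4; Solveig 1/10; Tove 1/10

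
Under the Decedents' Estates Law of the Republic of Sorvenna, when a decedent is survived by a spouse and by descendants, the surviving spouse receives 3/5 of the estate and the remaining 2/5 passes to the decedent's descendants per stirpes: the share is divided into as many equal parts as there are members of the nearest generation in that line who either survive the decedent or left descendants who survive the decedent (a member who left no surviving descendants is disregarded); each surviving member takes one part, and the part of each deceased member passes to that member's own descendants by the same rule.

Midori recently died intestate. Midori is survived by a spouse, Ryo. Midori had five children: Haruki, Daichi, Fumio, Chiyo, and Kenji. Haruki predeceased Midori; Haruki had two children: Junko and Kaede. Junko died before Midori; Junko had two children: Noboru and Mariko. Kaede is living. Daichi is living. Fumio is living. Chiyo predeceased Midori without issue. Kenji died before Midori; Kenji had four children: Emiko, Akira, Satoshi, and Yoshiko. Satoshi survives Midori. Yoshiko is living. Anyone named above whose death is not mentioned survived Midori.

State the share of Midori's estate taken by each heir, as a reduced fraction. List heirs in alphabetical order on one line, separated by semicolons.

Akira 1/40; Daichi 1/10; Emiko 1/40; Fumio 1/10; Kaede 1/20; Mariko 1/40; Noboru 1/40; Ryo 3/5; Satoshi 1/40; Yoshiko 1/40

Ryo, as surviving spouse, takes 3/5.
The remaining 2/5 passes to Midori's descendants per stirpes.
Chiyo left no surviving issue, so that branch lapses and is disregarded.
The 2/5 is divided into 4 equal shares of 1/10 among Haruki, Daichi, Fumio, Kenji.
Haruki predeceased; the 1/10 allotted to Haruki's branch passes to Haruki's issue by representation.
The 1/10 is divided into 2 equal shares of 1/20 among Junko, Kaede.
Junko predeceased; the 1/20 allotted to Junko's branch passes to Junko's issue by representation.
The 1/20 is divided into 2 equal shares of 1/40 among Noboru, Mariko.
Noboru is living and takes 1/40.
Mariko is living and takes 1/40.
Kaede is living and takes 1/20.
Daichi is living and takes 1/10.
Fumio is living and takes 1/10.
Kenji predeceased; the 1/10 allotted to Kenji's branch passes to Kenji's issue by representation.
The 1/10 is divided into 4 equal shares of 1/40 among Emiko, Akira, Satoshi, Yoshiko.
Emiko is living and takes 1/40.
Akira is living and takes 1/40.
Satoshi is living and takes 1/40.
Yoshiko is living and takes 1/40.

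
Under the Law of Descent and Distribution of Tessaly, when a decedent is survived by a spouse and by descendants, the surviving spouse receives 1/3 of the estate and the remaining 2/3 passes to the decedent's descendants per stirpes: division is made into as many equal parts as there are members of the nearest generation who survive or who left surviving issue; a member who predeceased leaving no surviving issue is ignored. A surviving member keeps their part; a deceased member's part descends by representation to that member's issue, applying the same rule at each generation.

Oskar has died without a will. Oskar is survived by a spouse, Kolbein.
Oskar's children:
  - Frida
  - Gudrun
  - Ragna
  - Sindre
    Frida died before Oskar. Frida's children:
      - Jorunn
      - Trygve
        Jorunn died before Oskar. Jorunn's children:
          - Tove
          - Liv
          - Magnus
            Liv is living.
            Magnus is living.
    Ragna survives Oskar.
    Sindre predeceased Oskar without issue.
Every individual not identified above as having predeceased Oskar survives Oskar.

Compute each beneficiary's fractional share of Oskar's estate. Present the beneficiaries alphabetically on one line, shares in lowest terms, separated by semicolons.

Kolbein, as surviving spouse, takes 1/3.
The remaining 2/3 passes to Oskar's descendants per stirpes.
Sindre left no surviving issue, so that branch lapses and is disregarded.
The 2/3 is divided into 3 equal shares of 2/9 among Frida, Gudrun, Ragna.
Frida predeceased; the 2/9 allotted to Frida's branch passes to Frida's issue by representation.
The 2/9 is divided into 2 equal shares of 1/9 among Jorunn, Trygve.
Jorunn predeceased; the 1/9 allotted to Jorunn's branch passes to Jorunn's issue by representation.
The 1/9 is divided into 3 equal shares of 1/27 among Tove, Liv, Magnus.
Tove is living and takes 1/27.
Liv is living and takes 1/27.
Magnus is living and takes 1/27.
Trygve is living and takes 1/9.
Gudrun is living and takes 2/9.
Ragna is living and takes 2/9.

Gudrun 2/9; Kolbein 1/3; Liv 1/27; Magnus 1/27; Ragna 2/9; Tove 1/27; Trygve 1/9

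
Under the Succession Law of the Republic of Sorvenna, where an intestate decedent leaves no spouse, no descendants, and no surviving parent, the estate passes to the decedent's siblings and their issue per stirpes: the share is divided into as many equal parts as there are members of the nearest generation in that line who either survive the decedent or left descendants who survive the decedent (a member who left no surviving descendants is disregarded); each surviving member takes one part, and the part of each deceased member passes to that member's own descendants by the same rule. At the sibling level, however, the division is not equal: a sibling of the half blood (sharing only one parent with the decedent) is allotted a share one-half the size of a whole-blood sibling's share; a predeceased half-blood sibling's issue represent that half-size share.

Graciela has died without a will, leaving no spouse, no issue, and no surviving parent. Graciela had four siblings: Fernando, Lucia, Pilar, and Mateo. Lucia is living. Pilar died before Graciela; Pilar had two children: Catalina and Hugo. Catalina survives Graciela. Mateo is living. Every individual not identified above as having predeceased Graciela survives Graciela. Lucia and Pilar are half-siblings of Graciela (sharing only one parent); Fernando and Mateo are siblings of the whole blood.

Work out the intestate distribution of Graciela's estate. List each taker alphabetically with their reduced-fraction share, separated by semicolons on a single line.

Catalina 1/12; Fernando 1/3; Hugo 1/12; Lucia 1/6; Mateo 1/3

No spouse, descendants, or parent survives, so the estate passes to Graciela's siblings per stirpes.
Half-blood siblings count for one-half the weight of whole-blood siblings at the initial division.
Dividing 1 in proportion to weights (total weight 3): Fernando (weight 1) → 1/3; Lucia (weight 1/2) → 1/6; Pilar (weight 1/2) → 1/6; Mateo (weight 1) → 1/3.
Fernando is living and takes 1/3.
Lucia is living and takes 1/6.
Pilar predeceased; the 1/6 allotted to Pilar's branch passes to Pilar's issue by representation.
The 1/6 is divided into 2 equal shares of 1/12 among Catalina, Hugo.
Catalina is living and takes 1/12.
Hugo is living and takes 1/12.
Mateo is living and takes 1/3.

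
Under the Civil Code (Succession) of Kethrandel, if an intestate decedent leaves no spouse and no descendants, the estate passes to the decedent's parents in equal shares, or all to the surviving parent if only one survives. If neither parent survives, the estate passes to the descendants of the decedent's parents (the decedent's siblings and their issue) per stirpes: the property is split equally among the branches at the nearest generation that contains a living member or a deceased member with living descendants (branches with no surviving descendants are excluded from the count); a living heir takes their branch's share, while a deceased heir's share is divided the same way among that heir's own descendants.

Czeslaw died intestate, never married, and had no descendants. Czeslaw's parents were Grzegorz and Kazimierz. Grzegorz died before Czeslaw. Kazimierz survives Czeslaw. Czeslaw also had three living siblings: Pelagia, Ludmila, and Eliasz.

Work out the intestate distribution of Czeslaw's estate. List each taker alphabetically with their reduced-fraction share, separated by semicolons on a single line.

Only one parent, Kazimierz, survives, so Kazimierz takes the entire estate. The siblings take nothing because a surviving parent has priority.

Kazimierz 1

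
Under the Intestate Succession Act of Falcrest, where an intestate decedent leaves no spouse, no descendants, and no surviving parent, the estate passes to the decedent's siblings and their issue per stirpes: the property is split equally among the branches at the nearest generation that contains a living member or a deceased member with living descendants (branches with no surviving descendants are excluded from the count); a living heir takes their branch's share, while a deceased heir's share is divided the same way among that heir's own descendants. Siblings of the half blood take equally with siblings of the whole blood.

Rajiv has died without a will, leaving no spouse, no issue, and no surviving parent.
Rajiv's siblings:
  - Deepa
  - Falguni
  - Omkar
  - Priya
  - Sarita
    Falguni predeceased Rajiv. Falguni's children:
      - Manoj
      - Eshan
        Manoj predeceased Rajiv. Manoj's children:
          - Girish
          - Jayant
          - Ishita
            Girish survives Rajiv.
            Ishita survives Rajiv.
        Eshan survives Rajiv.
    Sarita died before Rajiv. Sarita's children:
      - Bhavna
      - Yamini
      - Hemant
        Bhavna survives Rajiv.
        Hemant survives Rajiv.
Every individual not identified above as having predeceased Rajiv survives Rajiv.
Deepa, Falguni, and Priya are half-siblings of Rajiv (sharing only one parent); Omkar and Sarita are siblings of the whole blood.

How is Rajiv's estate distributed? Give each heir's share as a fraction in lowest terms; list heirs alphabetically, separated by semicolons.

No spouse, descendants, or parent survives, so the estate passes to Rajiv's siblings per stirpes.
Half-blood and whole-blood siblings take equally under the stated rule.
The estate is divided into 5 equal shares of 1/5 among Deepa, Falguni, Omkar, Priya, Sarita.
Deepa is living and takes 1/5.
Falguni predeceased; the 1/5 allotted to Falguni's branch passes to Falguni's issue by representation.
The 1/5 is divided into 2 equal shares of 1/10 among Manoj, Eshan.
Manoj predeceased; the 1/10 allotted to Manoj's branch passes to Manoj's issue by representation.
The 1/10 is divided into 3 equal shares of 1/30 among Girish, Jayant, Ishita.
Girish is living and takes 1/30.
Jayant is living and takes 1/30.
Ishita is living and takes 1/30.
Eshan is living and takes 1/10.
Omkar is living and takes 1/5.
Priya is living and takes 1/5.
Sarita predeceased; the 1/5 allotted to Sarita's branch passes to Sarita's issue by representation.
The 1/5 is divided into 3 equal shares of 1/15 among Bhavna, Yamini, Hemant.
Bhavna is living and takes 1/15.
Yamini is living and takes 1/15.
Hemant is living and takes 1/15.

Bhavna 1/15; Deepa 1/5; Eshan 1/10; Girish 1/30; Hemant 1/15; Ishita 1/30; Jayant 1/30; Omkar 1/5; Priya 1/5; Yamini 1/15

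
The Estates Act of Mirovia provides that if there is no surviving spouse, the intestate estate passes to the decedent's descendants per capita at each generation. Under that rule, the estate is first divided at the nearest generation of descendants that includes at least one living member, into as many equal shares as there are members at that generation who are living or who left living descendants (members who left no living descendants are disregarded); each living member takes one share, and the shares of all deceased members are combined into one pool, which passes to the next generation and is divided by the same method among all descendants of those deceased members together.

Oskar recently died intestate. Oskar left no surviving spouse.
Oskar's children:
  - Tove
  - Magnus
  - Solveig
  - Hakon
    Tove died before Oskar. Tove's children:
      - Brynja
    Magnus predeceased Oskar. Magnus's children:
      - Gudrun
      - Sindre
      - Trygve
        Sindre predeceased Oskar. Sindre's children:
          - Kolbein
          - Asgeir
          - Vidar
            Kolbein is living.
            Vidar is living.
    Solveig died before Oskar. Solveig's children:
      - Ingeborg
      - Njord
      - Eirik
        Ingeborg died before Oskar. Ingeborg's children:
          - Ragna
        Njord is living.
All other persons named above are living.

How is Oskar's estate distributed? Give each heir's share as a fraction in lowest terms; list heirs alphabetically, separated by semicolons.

There is no surviving spouse, so the entire estate passes to Oskar's descendants per capita at each generation.
At generation 1 (Tove, Magnus, Solveig, Hakon) there are 4 shares of (1)/4 = 1/4 each.
Living: Hakon — each takes 1/4.
Deceased: Tove, Magnus, and Solveig. Their combined 3/4 is pooled and carried to generation 2.
At generation 2 (Brynja, Gudrun, Sindre, Trygve, Ingeborg, Njord, Eirik) there are 7 shares of (3/4)/7 = 3/28 each.
Living: Brynja, Gudrun, Trygve, Njord, and Eirik — each takes 3/28.
Deceased: Sindre and Ingeborg. Their combined 3/14 is pooled and carried to generation 3.
At generation 3 (Kolbein, Asgeir, Vidar, Ragna) there are 4 shares of (3/14)/4 = 3/56 each.
Living: Kolbein, Asgeir, Vidar, and Ragna — each takes 3/56.

Asgeir 3/56; Brynja 3/28; Eirik 3/28; Gudrun 3/28; Hakon 1/4; Kolbein 3/56; Njord 3/28; Ragna 3/56; Trygve 3/28; Vidar 3/56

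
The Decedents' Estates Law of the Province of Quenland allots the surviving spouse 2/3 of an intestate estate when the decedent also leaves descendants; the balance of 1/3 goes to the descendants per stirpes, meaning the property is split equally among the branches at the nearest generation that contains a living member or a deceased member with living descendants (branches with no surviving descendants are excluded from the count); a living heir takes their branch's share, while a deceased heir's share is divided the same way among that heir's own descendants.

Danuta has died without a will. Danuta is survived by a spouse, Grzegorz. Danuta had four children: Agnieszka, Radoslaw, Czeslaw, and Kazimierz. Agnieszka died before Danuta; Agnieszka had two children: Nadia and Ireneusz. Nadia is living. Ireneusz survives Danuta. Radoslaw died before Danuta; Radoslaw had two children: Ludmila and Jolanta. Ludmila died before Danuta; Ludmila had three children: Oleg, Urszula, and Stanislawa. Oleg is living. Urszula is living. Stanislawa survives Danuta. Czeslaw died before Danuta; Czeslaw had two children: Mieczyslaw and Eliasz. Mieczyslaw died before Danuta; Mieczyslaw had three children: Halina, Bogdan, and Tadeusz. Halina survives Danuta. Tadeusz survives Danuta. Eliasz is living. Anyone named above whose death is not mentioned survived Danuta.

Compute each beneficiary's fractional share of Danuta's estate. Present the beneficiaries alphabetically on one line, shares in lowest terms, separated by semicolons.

Grzegorz, as surviving spouse, takes 2/3.
The remaining 1/3 passes to Danuta's descendants per stirpes.
The 1/3 is divided into 4 equal shares of 1/12 among Agnieszka, Radoslaw, Czeslaw, Kazimierz.
Agnieszka predeceased; the 1/12 allotted to Agnieszka's branch passes to Agnieszka's issue by representation.
The 1/12 is divided into 2 equal shares of 1/24 among Nadia, Ireneusz.
Nadia is living and takes 1/24.
Ireneusz is living and takes 1/24.
Radoslaw predeceased; the 1/12 allotted to Radoslaw's branch passes to Radoslaw's issue by representation.
The 1/12 is divided into 2 equal shares of 1/24 among Ludmila, Jolanta.
Ludmila predeceased; the 1/24 allotted to Ludmila's branch passes to Ludmila's issue by representation.
The 1/24 is divided into 3 equal shares of 1/72 among Oleg, Urszula, Stanislawa.
Oleg is living and takes 1/72.
Urszula is living and takes 1/72.
Stanislawa is living and takes 1/72.
Jolanta is living and takes 1/24.
Czeslaw predeceased; the 1/12 allotted to Czeslaw's branch passes to Czeslaw's issue by representation.
The 1/12 is divided into 2 equal shares of 1/24 among Mieczyslaw, Eliasz.
Mieczyslaw predeceased; the 1/24 allotted to Mieczyslaw's branch passes to Mieczyslaw's issue by representation.
The 1/24 is divided into 3 equal shares of 1/72 among Halina, Bogdan, Tadeusz.
Halina is living and takes 1/72.
Bogdan is living and takes 1/72.
Tadeusz is living and takes 1/72.
Eliasz is living and takes 1/24.
Kazimierz is living and takes 1/12.

Bogdan 1/72; Eliasz 1/24; Grzegorz 2/3; Halina 1/72; Ireneusz 1/24; Jolanta 1/24; Kazimierz 1/12; Nadia 1/24; Oleg 1/72; Stanislawa 1/72; Tadeusz 1/72; Urszula 1/72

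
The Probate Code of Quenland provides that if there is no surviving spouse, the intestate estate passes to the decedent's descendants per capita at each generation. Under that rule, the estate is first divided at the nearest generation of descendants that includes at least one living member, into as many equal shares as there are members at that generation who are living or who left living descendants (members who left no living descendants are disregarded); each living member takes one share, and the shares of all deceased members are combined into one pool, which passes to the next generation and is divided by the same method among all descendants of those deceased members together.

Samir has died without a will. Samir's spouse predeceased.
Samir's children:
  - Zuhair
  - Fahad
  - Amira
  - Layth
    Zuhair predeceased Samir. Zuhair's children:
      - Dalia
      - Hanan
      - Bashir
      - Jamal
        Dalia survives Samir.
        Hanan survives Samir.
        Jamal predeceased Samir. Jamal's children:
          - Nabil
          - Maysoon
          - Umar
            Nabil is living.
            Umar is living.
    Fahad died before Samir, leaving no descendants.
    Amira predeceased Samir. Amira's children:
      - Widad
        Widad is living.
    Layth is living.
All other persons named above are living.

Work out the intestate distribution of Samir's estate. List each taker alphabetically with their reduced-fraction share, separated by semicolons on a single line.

Bashir 2/15; Dalia 2/15; Hanan 2/15; Layth 1/3; Maysoon 2/45; Nabil 2/45; Umar 2/45; Widad 2/15

There is no surviving spouse, so the entire estate passes to Samir's descendants per capita at each generation.
At generation 1 (Zuhair, Amira, Layth) there are 3 shares of (1)/3 = 1/3 each.
Living: Layth — each takes 1/3.
Deceased: Zuhair and Amira. Their combined 2/3 is pooled and carried to generation 2.
At generation 2 (Dalia, Hanan, Bashir, Jamal, Widad) there are 5 shares of (2/3)/5 = 2/15 each.
Living: Dalia, Hanan, Bashir, and Widad — each takes 2/15.
Deceased: Jamal. That 2/15 share is carried to generation 3.
At generation 3 (Nabil, Maysoon, Umar) there are 3 shares of (2/15)/3 = 2/45 each.
Living: Nabil, Maysoon, and Umar — each takes 2/45.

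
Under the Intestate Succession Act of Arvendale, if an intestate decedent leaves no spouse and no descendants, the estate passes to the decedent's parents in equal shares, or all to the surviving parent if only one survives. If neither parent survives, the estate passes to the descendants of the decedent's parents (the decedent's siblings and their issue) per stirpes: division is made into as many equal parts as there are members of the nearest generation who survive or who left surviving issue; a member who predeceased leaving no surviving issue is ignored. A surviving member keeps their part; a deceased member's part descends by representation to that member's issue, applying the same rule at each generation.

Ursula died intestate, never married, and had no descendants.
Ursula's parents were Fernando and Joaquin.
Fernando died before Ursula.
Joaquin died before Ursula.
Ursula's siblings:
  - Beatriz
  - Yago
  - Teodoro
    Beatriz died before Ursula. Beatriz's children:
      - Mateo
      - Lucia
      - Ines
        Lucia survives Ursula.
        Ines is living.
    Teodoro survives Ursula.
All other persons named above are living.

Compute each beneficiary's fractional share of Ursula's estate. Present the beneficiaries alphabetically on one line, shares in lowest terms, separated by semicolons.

Neither parent survives and there are no descendants, so the estate passes to Ursula's siblings and their issue per stirpes.
The estate is divided into 3 equal shares of 1/3 among Beatriz, Yago, Teodoro.
Beatriz predeceased; the 1/3 allotted to Beatriz's branch passes to Beatriz's issue by representation.
The 1/3 is divided into 3 equal shares of 1/9 among Mateo, Lucia, Ines.
Mateo is living and takes 1/9.
Lucia is living and takes 1/9.
Ines is living and takes 1/9.
Yago is living and takes 1/3.
Teodoro is living and takes 1/3.

Ines 1/9; Lucia 1/9; Mateo 1/9; Teodoro 1/3; Yago 1/3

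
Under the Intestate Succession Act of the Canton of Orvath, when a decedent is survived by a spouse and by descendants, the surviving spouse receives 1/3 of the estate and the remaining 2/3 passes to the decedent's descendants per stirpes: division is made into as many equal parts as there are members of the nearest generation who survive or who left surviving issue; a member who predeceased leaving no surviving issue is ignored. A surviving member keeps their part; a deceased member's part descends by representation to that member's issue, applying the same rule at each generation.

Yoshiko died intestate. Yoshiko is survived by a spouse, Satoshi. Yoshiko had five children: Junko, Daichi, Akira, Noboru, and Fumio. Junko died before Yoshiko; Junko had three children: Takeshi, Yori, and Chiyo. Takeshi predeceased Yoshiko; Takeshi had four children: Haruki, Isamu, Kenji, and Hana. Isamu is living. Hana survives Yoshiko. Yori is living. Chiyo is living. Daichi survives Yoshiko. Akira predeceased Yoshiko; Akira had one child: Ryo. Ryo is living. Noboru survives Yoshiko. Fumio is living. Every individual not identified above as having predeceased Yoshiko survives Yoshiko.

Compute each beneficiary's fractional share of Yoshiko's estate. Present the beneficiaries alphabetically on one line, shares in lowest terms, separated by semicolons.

Chiyo 2/45; Daichi 2/15; Fumio 2/15; Hana 1/90; Haruki 1/90; Isamu 1/90; Kenji 1/90; Noboru 2/15; Ryo 2/15; Satoshi 1/3; Yori 2/45

Satoshi, as surviving spouse, takes 1/3.
The remaining 2/3 passes to Yoshiko's descendants per stirpes.
The 2/3 is divided into 5 equal shares of 2/15 among Junko, Daichi, Akira, Noboru, Fumio.
Junko predeceased; the 2/15 allotted to Junko's branch passes to Junko's issue by representation.
The 2/15 is divided into 3 equal shares of 2/45 among Takeshi, Yori, Chiyo.
Takeshi predeceased; the 2/45 allotted to Takeshi's branch passes to Takeshi's issue by representation.
The 2/45 is divided into 4 equal shares of 1/90 among Haruki, Isamu, Kenji, Hana.
Haruki is living and takes 1/90.
Isamu is living and takes 1/90.
Kenji is living and takes 1/90.
Hana is living and takes 1/90.
Yori is living and takes 2/45.
Chiyo is living and takes 2/45.
Daichi is living and takes 2/15.
Akira predeceased; the 2/15 allotted to Akira's branch passes to Akira's issue by representation.
Ryo is the sole taker at this level and receives the full 2/15.
Noboru is living and takes 2/15.
Fumio is living and takes 2/15.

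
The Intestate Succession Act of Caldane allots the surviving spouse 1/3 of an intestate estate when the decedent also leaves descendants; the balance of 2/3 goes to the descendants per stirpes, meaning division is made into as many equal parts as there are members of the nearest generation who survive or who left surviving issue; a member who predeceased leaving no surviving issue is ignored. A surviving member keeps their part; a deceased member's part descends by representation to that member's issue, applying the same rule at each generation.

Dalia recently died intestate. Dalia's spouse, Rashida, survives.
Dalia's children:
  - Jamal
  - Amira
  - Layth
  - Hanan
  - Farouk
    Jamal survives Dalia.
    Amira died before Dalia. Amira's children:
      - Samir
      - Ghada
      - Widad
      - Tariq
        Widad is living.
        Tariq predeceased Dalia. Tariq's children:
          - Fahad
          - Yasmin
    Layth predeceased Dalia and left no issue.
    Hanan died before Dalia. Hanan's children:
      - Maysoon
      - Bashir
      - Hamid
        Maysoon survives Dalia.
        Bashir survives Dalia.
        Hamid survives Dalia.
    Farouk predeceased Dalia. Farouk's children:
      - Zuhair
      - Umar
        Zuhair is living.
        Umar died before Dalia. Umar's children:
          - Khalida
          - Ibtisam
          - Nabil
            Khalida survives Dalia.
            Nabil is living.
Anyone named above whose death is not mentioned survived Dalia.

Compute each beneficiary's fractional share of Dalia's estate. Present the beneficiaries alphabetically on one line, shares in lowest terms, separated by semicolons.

Rashida, as surviving spouse, takes 1/3.
The remaining 2/3 passes to Dalia's descendants per stirpes.
Layth left no surviving issue, so that branch lapses and is disregarded.
The 2/3 is divided into 4 equal shares of 1/6 among Jamal, Amira, Hanan, Farouk.
Jamal is living and takes 1/6.
Amira predeceased; the 1/6 allotted to Amira's branch passes to Amira's issue by representation.
The 1/6 is divided into 4 equal shares of 1/24 among Samir, Ghada, Widad, Tariq.
Samir is living and takes 1/24.
Ghada is living and takes 1/24.
Widad is living and takes 1/24.
Tariq predeceased; the 1/24 allotted to Tariq's branch passes to Tariq's issue by representation.
The 1/24 is divided into 2 equal shares of 1/48 among Fahad, Yasmin.
Fahad is living and takes 1/48.
Yasmin is living and takes 1/48.
Hanan predeceased; the 1/6 allotted to Hanan's branch passes to Hanan's issue by representation.
The 1/6 is divided into 3 equal shares of 1/18 among Maysoon, Bashir, Hamid.
Maysoon is living and takes 1/18.
Bashir is living and takes 1/18.
Hamid is living and takes 1/18.
Farouk predeceased; the 1/6 allotted to Farouk's branch passes to Farouk's issue by representation.
The 1/6 is divided into 2 equal shares of 1/12 among Zuhair, Umar.
Zuhair is living and takes 1/12.
Umar predeceased; the 1/12 allotted to Umar's branch passes to Umar's issue by representation.
The 1/12 is divided into 3 equal shares of 1/36 among Khalida, Ibtisam, Nabil.
Khalida is living and takes 1/36.
Ibtisam is living and takes 1/36.
Nabil is living and takes 1/36.

Bashir 1/18; Fahad 1/48; Ghada 1/24; Hamid 1/18; Ibtisam 1/36; Jamal 1/6; Khalida 1/36; Maysoon 1/18; Nabil 1/36; Rashida 1/3; Samir 1/24; Widad 1/24; Yasmin 1/48; Zuhair 1/12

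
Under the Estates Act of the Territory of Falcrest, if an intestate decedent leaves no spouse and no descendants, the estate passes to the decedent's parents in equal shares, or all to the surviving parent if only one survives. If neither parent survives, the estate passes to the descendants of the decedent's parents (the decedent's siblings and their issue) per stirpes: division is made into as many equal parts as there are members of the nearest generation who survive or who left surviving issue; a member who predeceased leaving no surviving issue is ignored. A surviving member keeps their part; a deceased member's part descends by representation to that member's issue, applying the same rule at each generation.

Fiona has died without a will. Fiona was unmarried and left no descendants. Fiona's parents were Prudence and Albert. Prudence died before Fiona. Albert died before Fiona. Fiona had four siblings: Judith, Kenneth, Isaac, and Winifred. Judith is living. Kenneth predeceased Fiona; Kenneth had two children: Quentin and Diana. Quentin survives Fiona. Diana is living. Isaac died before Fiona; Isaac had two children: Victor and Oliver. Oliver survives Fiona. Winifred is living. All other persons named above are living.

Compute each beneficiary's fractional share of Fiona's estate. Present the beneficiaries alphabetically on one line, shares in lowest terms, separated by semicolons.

Diana 1/8; Judith 1/4; Oliver 1/8; Quentin 1/8; Victor 1/8; Winifred 1/4

Neither parent survives and there are no descendants, so the estate passes to Fiona's siblings and their issue per stirpes.
The estate is divided into 4 equal shares of 1/4 among Judith, Kenneth, Isaac, Winifred.
Judith is living and takes 1/4.
Kenneth predeceased; the 1/4 allotted to Kenneth's branch passes to Kenneth's issue by representation.
The 1/4 is divided into 2 equal shares of 1/8 among Quentin, Diana.
Quentin is living and takes 1/8.
Diana is living and takes 1/8.
Isaac predeceased; the 1/4 allotted to Isaac's branch passes to Isaac's issue by representation.
The 1/4 is divided into 2 equal shares of 1/8 among Victor, Oliver.
Victor is living and takes 1/8.
Oliver is living and takes 1/8.
Winifred is living and takes 1/4.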